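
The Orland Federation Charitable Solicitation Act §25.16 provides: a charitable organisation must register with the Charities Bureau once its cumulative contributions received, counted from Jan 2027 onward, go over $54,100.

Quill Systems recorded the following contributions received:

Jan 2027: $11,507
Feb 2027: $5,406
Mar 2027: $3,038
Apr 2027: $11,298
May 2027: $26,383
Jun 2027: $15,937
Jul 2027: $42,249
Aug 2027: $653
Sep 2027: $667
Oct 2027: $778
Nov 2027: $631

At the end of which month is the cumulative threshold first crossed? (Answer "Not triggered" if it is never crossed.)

May 2027

Through Jan 2027: $11,507
Through Feb 2027: $16,913
Through Mar 2027: $19,951
Through Apr 2027: $31,249
Through May 2027: $57,632 ← exceeds threshold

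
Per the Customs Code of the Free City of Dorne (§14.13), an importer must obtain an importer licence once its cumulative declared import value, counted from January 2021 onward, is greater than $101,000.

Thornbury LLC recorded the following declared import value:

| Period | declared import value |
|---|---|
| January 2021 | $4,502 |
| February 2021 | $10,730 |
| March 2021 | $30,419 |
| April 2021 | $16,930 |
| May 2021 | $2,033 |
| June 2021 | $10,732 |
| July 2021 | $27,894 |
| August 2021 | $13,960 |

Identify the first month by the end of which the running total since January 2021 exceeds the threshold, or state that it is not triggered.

Through January 2021: $4,502
Through February 2021: $15,232
Through March 2021: $45,651
Through April 2021: $62,581
Through May 2021: $64,614
Through June 2021: $75,346
Through July 2021: $103,240 ← exceeds threshold

July 2021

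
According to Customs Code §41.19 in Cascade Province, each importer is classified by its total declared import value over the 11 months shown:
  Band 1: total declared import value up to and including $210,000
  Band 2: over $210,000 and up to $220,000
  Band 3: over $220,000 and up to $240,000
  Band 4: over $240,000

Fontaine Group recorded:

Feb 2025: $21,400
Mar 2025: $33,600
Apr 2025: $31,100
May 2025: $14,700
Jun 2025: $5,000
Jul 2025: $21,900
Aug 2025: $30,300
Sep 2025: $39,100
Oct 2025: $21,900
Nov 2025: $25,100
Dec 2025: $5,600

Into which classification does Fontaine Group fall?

Band 4

Total declared import value: $21,400 + $33,600 + $31,100 + $14,700 + $5,000 + $21,900 + $30,300 + $39,100 + $21,900 + $25,100 + $5,600 = $249,700.
$249,700 > $240,000, so Band 4 applies.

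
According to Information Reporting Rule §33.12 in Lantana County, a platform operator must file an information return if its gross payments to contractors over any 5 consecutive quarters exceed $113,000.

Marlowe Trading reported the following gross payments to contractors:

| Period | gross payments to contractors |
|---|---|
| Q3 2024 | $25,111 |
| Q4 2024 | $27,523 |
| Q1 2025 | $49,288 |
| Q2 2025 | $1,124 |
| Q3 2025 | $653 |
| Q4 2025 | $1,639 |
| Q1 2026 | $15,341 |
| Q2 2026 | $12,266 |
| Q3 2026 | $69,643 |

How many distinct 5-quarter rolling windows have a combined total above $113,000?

0

Q3 2024–Q3 2025: $25,111 + $27,523 + $49,288 + $1,124 + $653 = $103,699 (under)
Q4 2024–Q4 2025: $27,523 + $49,288 + $1,124 + $653 + $1,639 = $80,227 (under)
Q1 2025–Q1 2026: $49,288 + $1,124 + $653 + $1,639 + $15,341 = $68,045 (under)
Q2 2025–Q2 2026: $1,124 + $653 + $1,639 + $15,341 + $12,266 = $31,023 (under)
Q3 2025–Q3 2026: $653 + $1,639 + $15,341 + $12,266 + $69,643 = $99,542 (under)
0 windows exceed the threshold.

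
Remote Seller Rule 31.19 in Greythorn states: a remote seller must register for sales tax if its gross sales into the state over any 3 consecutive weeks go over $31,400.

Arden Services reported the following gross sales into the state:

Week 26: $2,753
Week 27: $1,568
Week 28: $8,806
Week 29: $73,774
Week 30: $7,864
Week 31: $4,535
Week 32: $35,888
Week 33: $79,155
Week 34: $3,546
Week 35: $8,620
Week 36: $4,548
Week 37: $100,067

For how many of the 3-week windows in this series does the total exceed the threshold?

Week 26–Week 28: $2,753 + $1,568 + $8,806 = $13,127 (under)
Week 27–Week 29: $1,568 + $8,806 + $73,774 = $84,148 (over)
Week 28–Week 30: $8,806 + $73,774 + $7,864 = $90,444 (over)
Week 29–Week 31: $73,774 + $7,864 + $4,535 = $86,173 (over)
Week 30–Week 32: $7,864 + $4,535 + $35,888 = $48,287 (over)
Week 31–Week 33: $4,535 + $35,888 + $79,155 = $119,578 (over)
Week 32–Week 34: $35,888 + $79,155 + $3,546 = $118,589 (over)
Week 33–Week 35: $79,155 + $3,546 + $8,620 = $91,321 (over)
Week 34–Week 36: $3,546 + $8,620 + $4,548 = $16,714 (under)
Week 35–Week 37: $8,620 + $4,548 + $100,067 = $113,235 (over)
8 windows exceed the threshold.

8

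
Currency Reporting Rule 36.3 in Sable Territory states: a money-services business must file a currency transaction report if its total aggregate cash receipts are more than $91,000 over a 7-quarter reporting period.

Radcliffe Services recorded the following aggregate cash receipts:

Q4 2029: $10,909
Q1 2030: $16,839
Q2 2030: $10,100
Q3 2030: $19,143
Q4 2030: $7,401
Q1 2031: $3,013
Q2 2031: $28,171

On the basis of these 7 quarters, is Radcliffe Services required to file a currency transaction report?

Total aggregate cash receipts: $10,909 + $16,839 + $10,100 + $19,143 + $7,401 + $3,013 + $28,171 = $95,576.
$95,576 > $91,000, so the threshold is exceeded.

Yes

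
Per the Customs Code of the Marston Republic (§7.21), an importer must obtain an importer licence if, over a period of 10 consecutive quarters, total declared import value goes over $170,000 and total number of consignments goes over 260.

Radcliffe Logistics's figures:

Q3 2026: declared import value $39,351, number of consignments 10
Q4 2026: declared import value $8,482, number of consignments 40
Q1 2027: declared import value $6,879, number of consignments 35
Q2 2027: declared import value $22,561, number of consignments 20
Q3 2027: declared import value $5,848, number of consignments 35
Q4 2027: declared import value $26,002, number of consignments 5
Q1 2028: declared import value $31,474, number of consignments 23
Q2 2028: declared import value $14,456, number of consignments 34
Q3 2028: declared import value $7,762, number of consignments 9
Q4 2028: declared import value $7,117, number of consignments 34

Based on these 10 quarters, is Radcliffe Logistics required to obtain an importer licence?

No

Total declared import value: $39,351 + $8,482 + $6,879 + $22,561 + $5,848 + $26,002 + $31,474 + $14,456 + $7,762 + $7,117 = $169,932 (≤ $170,000).
Total number of consignments: 10 + 40 + 35 + 20 + 35 + 5 + 23 + 34 + 9 + 34 = 245 (≤ 260).
The test is 'and': the rule requires both, and at least one is not exceeded.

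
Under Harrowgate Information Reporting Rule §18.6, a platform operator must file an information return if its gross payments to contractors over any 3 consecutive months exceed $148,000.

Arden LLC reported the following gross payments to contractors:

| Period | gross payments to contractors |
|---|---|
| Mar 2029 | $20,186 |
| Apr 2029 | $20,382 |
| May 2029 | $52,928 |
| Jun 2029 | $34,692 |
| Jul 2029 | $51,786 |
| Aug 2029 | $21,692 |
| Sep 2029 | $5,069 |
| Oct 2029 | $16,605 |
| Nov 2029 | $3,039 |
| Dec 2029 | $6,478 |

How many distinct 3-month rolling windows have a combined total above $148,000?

0

Mar 2029–May 2029: $20,186 + $20,382 + $52,928 = $93,496 (under)
Apr 2029–Jun 2029: $20,382 + $52,928 + $34,692 = $108,002 (under)
May 2029–Jul 2029: $52,928 + $34,692 + $51,786 = $139,406 (under)
Jun 2029–Aug 2029: $34,692 + $51,786 + $21,692 = $108,170 (under)
Jul 2029–Sep 2029: $51,786 + $21,692 + $5,069 = $78,547 (under)
Aug 2029–Oct 2029: $21,692 + $5,069 + $16,605 = $43,366 (under)
Sep 2029–Nov 2029: $5,069 + $16,605 + $3,039 = $24,713 (under)
Oct 2029–Dec 2029: $16,605 + $3,039 + $6,478 = $26,122 (under)
0 windows exceed the threshold.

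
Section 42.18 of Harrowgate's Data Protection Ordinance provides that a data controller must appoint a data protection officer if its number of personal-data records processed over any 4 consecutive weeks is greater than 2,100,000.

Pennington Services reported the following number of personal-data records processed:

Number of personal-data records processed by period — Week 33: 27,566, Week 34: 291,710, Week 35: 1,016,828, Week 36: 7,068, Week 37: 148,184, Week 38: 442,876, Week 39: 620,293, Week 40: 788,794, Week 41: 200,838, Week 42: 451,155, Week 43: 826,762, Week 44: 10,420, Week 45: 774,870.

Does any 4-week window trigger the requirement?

Yes

Week 33–Week 36: 27,566 + 291,710 + 1,016,828 + 7,068 = 1,343,172 (under)
Week 34–Week 37: 291,710 + 1,016,828 + 7,068 + 148,184 = 1,463,790 (under)
Week 35–Week 38: 1,016,828 + 7,068 + 148,184 + 442,876 = 1,614,956 (under)
Week 36–Week 39: 7,068 + 148,184 + 442,876 + 620,293 = 1,218,421 (under)
Week 37–Week 40: 148,184 + 442,876 + 620,293 + 788,794 = 2,000,147 (under)
Week 38–Week 41: 442,876 + 620,293 + 788,794 + 200,838 = 2,052,801 (under)
Week 39–Week 42: 620,293 + 788,794 + 200,838 + 451,155 = 2,061,080 (under)
Week 40–Week 43: 788,794 + 200,838 + 451,155 + 826,762 = 2,267,549 (over)
Week 41–Week 44: 200,838 + 451,155 + 826,762 + 10,420 = 1,489,175 (under)
Week 42–Week 45: 451,155 + 826,762 + 10,420 + 774,870 = 2,063,207 (under)
At least one window exceeds 2,100,000.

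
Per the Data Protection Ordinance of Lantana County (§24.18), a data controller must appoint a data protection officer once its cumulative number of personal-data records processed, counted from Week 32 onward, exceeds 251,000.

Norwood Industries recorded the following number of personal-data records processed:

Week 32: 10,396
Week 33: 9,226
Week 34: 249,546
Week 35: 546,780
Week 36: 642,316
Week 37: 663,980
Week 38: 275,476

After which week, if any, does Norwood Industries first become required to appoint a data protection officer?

Through Week 32: 10,396
Through Week 33: 19,622
Through Week 34: 269,168 ← exceeds threshold

Week 34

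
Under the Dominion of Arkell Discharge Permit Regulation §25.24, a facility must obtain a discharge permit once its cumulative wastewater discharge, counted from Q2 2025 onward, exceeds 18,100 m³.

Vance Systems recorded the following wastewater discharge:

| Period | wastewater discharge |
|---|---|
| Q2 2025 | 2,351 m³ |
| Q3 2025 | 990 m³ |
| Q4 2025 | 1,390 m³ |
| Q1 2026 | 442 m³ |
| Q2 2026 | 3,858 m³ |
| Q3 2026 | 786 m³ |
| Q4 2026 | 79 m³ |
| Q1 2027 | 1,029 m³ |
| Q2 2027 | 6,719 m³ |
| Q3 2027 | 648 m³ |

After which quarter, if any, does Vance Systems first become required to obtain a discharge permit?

Q3 2027

Through Q2 2025: 2,351 m³
Through Q3 2025: 3,341 m³
Through Q4 2025: 4,731 m³
Through Q1 2026: 5,173 m³
Through Q2 2026: 9,031 m³
Through Q3 2026: 9,817 m³
Through Q4 2026: 9,896 m³
Through Q1 2027: 10,925 m³
Through Q2 2027: 17,644 m³
Through Q3 2027: 18,292 m³ ← exceeds threshold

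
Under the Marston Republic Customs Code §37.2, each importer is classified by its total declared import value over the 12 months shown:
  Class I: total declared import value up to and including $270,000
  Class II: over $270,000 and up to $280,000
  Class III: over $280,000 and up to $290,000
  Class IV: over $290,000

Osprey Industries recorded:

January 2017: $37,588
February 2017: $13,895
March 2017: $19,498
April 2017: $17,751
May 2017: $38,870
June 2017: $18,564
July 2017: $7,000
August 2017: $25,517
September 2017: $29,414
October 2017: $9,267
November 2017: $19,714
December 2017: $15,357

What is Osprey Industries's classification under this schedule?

Class I

Total declared import value: $37,588 + $13,895 + $19,498 + $17,751 + $38,870 + $18,564 + $7,000 + $25,517 + $29,414 + $9,267 + $19,714 + $15,357 = $252,435.
$252,435 ≤ $270,000, so Class I applies.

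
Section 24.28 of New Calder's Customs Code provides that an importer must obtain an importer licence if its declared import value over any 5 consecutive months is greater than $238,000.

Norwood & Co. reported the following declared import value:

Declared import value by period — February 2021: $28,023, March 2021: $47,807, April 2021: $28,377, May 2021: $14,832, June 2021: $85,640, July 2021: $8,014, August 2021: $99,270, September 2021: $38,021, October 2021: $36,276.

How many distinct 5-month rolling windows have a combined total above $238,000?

February 2021–June 2021: $28,023 + $47,807 + $28,377 + $14,832 + $85,640 = $204,679 (under)
March 2021–July 2021: $47,807 + $28,377 + $14,832 + $85,640 + $8,014 = $184,670 (under)
April 2021–August 2021: $28,377 + $14,832 + $85,640 + $8,014 + $99,270 = $236,133 (under)
May 2021–September 2021: $14,832 + $85,640 + $8,014 + $99,270 + $38,021 = $245,777 (over)
June 2021–October 2021: $85,640 + $8,014 + $99,270 + $38,021 + $36,276 = $267,221 (over)
2 windows exceed the threshold.

2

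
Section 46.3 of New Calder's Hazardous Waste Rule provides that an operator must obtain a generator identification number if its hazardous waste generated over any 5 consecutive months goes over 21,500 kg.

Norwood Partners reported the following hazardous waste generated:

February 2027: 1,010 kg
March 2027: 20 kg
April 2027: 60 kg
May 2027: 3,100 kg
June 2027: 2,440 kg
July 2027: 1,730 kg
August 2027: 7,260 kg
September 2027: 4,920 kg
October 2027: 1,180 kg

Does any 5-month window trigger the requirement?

February 2027–June 2027: 1,010 kg + 20 kg + 60 kg + 3,100 kg + 2,440 kg = 6,630 kg (under)
March 2027–July 2027: 20 kg + 60 kg + 3,100 kg + 2,440 kg + 1,730 kg = 7,350 kg (under)
April 2027–August 2027: 60 kg + 3,100 kg + 2,440 kg + 1,730 kg + 7,260 kg = 14,590 kg (under)
May 2027–September 2027: 3,100 kg + 2,440 kg + 1,730 kg + 7,260 kg + 4,920 kg = 19,450 kg (under)
June 2027–October 2027: 2,440 kg + 1,730 kg + 7,260 kg + 4,920 kg + 1,180 kg = 17,530 kg (under)
No window exceeds 21,500 kg.

No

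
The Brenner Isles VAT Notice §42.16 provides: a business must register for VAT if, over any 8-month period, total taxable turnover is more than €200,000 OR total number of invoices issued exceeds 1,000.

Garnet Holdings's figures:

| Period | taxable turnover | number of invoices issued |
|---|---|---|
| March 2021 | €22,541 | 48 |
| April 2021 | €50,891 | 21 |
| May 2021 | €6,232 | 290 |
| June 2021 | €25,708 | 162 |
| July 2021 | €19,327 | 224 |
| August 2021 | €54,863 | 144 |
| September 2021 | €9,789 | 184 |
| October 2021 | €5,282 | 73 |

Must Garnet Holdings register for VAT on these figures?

Yes

Total taxable turnover: €22,541 + €50,891 + €6,232 + €25,708 + €19,327 + €54,863 + €9,789 + €5,282 = €194,633 (≤ €200,000).
Total number of invoices issued: 48 + 21 + 290 + 162 + 224 + 144 + 184 + 73 = 1,146 (> 1,000).
The test is 'or': at least one threshold is exceeded.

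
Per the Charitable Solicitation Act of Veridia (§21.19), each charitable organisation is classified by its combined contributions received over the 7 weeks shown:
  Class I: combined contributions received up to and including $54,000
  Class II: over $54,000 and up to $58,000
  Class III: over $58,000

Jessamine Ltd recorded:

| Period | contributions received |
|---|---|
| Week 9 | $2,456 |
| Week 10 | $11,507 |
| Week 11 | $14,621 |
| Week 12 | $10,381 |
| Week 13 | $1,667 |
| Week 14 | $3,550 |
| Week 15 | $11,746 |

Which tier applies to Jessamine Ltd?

Class II

Combined contributions received: $2,456 + $11,507 + $14,621 + $10,381 + $1,667 + $3,550 + $11,746 = $55,928.
$54,000 < $55,928 ≤ $58,000, so Class II applies.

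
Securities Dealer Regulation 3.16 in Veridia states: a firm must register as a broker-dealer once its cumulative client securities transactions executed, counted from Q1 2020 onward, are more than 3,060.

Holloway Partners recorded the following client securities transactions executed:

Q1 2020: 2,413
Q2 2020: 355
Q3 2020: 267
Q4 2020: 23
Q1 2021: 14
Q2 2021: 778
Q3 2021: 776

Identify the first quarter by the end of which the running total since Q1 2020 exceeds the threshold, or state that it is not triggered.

Through Q1 2020: 2,413
Through Q2 2020: 2,768
Through Q3 2020: 3,035
Through Q4 2020: 3,058
Through Q1 2021: 3,072 ← exceeds threshold

Q1 2021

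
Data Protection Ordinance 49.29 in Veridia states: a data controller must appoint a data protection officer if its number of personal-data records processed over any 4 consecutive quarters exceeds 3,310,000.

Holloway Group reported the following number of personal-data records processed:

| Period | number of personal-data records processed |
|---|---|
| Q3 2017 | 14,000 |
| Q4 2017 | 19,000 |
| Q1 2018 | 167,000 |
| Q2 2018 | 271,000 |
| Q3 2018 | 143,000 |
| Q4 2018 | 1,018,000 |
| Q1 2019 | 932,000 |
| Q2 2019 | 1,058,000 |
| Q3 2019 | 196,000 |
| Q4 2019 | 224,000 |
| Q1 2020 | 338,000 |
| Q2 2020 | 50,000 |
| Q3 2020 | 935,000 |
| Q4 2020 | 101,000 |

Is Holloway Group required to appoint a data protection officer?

Q3 2017–Q2 2018: 14,000 + 19,000 + 167,000 + 271,000 = 471,000 (under)
Q4 2017–Q3 2018: 19,000 + 167,000 + 271,000 + 143,000 = 600,000 (under)
Q1 2018–Q4 2018: 167,000 + 271,000 + 143,000 + 1,018,000 = 1,599,000 (under)
Q2 2018–Q1 2019: 271,000 + 143,000 + 1,018,000 + 932,000 = 2,364,000 (under)
Q3 2018–Q2 2019: 143,000 + 1,018,000 + 932,000 + 1,058,000 = 3,151,000 (under)
Q4 2018–Q3 2019: 1,018,000 + 932,000 + 1,058,000 + 196,000 = 3,204,000 (under)
Q1 2019–Q4 2019: 932,000 + 1,058,000 + 196,000 + 224,000 = 2,410,000 (under)
Q2 2019–Q1 2020: 1,058,000 + 196,000 + 224,000 + 338,000 = 1,816,000 (under)
Q3 2019–Q2 2020: 196,000 + 224,000 + 338,000 + 50,000 = 808,000 (under)
Q4 2019–Q3 2020: 224,000 + 338,000 + 50,000 + 935,000 = 1,547,000 (under)
Q1 2020–Q4 2020: 338,000 + 50,000 + 935,000 + 101,000 = 1,424,000 (under)
No window exceeds 3,310,000.

No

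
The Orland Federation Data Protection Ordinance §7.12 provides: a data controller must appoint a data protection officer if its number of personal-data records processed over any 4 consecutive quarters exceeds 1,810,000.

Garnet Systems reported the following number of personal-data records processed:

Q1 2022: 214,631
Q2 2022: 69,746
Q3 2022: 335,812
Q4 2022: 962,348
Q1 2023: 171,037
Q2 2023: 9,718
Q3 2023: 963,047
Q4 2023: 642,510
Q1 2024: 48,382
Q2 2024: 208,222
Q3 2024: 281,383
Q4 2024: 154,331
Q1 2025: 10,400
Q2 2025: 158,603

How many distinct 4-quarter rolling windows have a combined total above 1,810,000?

Q1 2022–Q4 2022: 214,631 + 69,746 + 335,812 + 962,348 = 1,582,537 (under)
Q2 2022–Q1 2023: 69,746 + 335,812 + 962,348 + 171,037 = 1,538,943 (under)
Q3 2022–Q2 2023: 335,812 + 962,348 + 171,037 + 9,718 = 1,478,915 (under)
Q4 2022–Q3 2023: 962,348 + 171,037 + 9,718 + 963,047 = 2,106,150 (over)
Q1 2023–Q4 2023: 171,037 + 9,718 + 963,047 + 642,510 = 1,786,312 (under)
Q2 2023–Q1 2024: 9,718 + 963,047 + 642,510 + 48,382 = 1,663,657 (under)
Q3 2023–Q2 2024: 963,047 + 642,510 + 48,382 + 208,222 = 1,862,161 (over)
Q4 2023–Q3 2024: 642,510 + 48,382 + 208,222 + 281,383 = 1,180,497 (under)
Q1 2024–Q4 2024: 48,382 + 208,222 + 281,383 + 154,331 = 692,318 (under)
Q2 2024–Q1 2025: 208,222 + 281,383 + 154,331 + 10,400 = 654,336 (under)
Q3 2024–Q2 2025: 281,383 + 154,331 + 10,400 + 158,603 = 604,717 (under)
2 windows exceed the threshold.

2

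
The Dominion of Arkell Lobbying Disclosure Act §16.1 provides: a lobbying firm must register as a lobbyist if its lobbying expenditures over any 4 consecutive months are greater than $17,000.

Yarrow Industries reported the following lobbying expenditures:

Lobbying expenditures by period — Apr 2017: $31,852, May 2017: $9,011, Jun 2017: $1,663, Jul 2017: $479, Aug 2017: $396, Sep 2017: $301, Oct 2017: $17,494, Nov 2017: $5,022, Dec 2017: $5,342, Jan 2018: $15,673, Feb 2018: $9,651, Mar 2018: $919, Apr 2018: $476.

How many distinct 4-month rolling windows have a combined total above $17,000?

8

Apr 2017–Jul 2017: $31,852 + $9,011 + $1,663 + $479 = $43,005 (over)
May 2017–Aug 2017: $9,011 + $1,663 + $479 + $396 = $11,549 (under)
Jun 2017–Sep 2017: $1,663 + $479 + $396 + $301 = $2,839 (under)
Jul 2017–Oct 2017: $479 + $396 + $301 + $17,494 = $18,670 (over)
Aug 2017–Nov 2017: $396 + $301 + $17,494 + $5,022 = $23,213 (over)
Sep 2017–Dec 2017: $301 + $17,494 + $5,022 + $5,342 = $28,159 (over)
Oct 2017–Jan 2018: $17,494 + $5,022 + $5,342 + $15,673 = $43,531 (over)
Nov 2017–Feb 2018: $5,022 + $5,342 + $15,673 + $9,651 = $35,688 (over)
Dec 2017–Mar 2018: $5,342 + $15,673 + $9,651 + $919 = $31,585 (over)
Jan 2018–Apr 2018: $15,673 + $9,651 + $919 + $476 = $26,719 (over)
8 windows exceed the threshold.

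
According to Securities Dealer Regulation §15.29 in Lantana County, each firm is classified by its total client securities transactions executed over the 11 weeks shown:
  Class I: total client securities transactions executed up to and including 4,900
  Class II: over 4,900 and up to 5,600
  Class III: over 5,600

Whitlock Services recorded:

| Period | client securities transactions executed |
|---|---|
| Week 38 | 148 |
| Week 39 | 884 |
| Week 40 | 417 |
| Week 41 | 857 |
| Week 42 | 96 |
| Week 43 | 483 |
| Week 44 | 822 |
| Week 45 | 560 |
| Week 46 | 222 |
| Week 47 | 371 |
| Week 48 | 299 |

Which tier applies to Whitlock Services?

Total client securities transactions executed: 148 + 884 + 417 + 857 + 96 + 483 + 822 + 560 + 222 + 371 + 299 = 5,159.
4,900 < 5,159 ≤ 5,600, so Class II applies.

Class II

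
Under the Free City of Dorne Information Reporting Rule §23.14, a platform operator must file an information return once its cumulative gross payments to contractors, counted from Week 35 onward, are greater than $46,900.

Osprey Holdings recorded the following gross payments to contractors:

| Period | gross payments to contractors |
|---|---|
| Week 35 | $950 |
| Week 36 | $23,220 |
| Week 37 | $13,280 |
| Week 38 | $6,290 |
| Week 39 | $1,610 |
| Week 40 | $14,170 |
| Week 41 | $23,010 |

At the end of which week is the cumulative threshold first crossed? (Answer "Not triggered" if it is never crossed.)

Week 40

Through Week 35: $950
Through Week 36: $24,170
Through Week 37: $37,450
Through Week 38: $43,740
Through Week 39: $45,350
Through Week 40: $59,520 ← exceeds threshold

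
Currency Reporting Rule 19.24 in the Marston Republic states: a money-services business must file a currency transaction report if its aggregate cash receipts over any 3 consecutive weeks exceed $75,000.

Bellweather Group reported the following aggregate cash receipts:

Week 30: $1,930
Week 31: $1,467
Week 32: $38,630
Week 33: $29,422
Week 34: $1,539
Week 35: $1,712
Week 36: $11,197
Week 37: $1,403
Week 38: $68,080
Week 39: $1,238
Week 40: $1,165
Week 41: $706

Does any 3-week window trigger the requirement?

Week 30–Week 32: $1,930 + $1,467 + $38,630 = $42,027 (under)
Week 31–Week 33: $1,467 + $38,630 + $29,422 = $69,519 (under)
Week 32–Week 34: $38,630 + $29,422 + $1,539 = $69,591 (under)
Week 33–Week 35: $29,422 + $1,539 + $1,712 = $32,673 (under)
Week 34–Week 36: $1,539 + $1,712 + $11,197 = $14,448 (under)
Week 35–Week 37: $1,712 + $11,197 + $1,403 = $14,312 (under)
Week 36–Week 38: $11,197 + $1,403 + $68,080 = $80,680 (over)
Week 37–Week 39: $1,403 + $68,080 + $1,238 = $70,721 (under)
Week 38–Week 40: $68,080 + $1,238 + $1,165 = $70,483 (under)
Week 39–Week 41: $1,238 + $1,165 + $706 = $3,109 (under)
At least one window exceeds $75,000.

Yes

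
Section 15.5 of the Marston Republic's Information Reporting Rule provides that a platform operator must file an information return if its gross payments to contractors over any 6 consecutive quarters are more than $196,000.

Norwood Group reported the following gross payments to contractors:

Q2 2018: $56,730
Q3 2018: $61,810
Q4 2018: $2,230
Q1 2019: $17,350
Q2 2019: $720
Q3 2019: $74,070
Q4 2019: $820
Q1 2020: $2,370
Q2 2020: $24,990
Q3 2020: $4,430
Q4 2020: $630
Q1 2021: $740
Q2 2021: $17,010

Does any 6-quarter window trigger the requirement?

Q2 2018–Q3 2019: $56,730 + $61,810 + $2,230 + $17,350 + $720 + $74,070 = $212,910 (over)
Q3 2018–Q4 2019: $61,810 + $2,230 + $17,350 + $720 + $74,070 + $820 = $157,000 (under)
Q4 2018–Q1 2020: $2,230 + $17,350 + $720 + $74,070 + $820 + $2,370 = $97,560 (under)
Q1 2019–Q2 2020: $17,350 + $720 + $74,070 + $820 + $2,370 + $24,990 = $120,320 (under)
Q2 2019–Q3 2020: $720 + $74,070 + $820 + $2,370 + $24,990 + $4,430 = $107,400 (under)
Q3 2019–Q4 2020: $74,070 + $820 + $2,370 + $24,990 + $4,430 + $630 = $107,310 (under)
Q4 2019–Q1 2021: $820 + $2,370 + $24,990 + $4,430 + $630 + $740 = $33,980 (under)
Q1 2020–Q2 2021: $2,370 + $24,990 + $4,430 + $630 + $740 + $17,010 = $50,170 (under)
At least one window exceeds $196,000.

Yes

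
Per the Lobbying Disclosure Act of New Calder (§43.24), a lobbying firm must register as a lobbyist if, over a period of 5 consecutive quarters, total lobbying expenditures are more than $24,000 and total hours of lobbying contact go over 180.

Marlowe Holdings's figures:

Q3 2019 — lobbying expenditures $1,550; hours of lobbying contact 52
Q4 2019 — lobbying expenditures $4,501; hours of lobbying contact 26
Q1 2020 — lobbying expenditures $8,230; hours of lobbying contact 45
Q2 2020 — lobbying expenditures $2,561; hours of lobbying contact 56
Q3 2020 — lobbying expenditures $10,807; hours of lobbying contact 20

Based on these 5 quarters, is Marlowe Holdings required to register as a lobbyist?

Yes

Total lobbying expenditures: $1,550 + $4,501 + $8,230 + $2,561 + $10,807 = $27,649 (> $24,000).
Total hours of lobbying contact: 52 + 26 + 45 + 56 + 20 = 199 (> 180).
The test is 'and': both thresholds are exceeded.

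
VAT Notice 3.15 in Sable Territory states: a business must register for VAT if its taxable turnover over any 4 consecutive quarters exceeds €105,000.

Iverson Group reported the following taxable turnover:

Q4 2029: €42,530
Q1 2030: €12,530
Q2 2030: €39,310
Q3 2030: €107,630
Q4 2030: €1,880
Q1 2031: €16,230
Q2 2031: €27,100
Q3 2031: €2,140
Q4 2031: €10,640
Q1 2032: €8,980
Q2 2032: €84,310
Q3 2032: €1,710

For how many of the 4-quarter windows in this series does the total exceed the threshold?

Q4 2029–Q3 2030: €42,530 + €12,530 + €39,310 + €107,630 = €202,000 (over)
Q1 2030–Q4 2030: €12,530 + €39,310 + €107,630 + €1,880 = €161,350 (over)
Q2 2030–Q1 2031: €39,310 + €107,630 + €1,880 + €16,230 = €165,050 (over)
Q3 2030–Q2 2031: €107,630 + €1,880 + €16,230 + €27,100 = €152,840 (over)
Q4 2030–Q3 2031: €1,880 + €16,230 + €27,100 + €2,140 = €47,350 (under)
Q1 2031–Q4 2031: €16,230 + €27,100 + €2,140 + €10,640 = €56,110 (under)
Q2 2031–Q1 2032: €27,100 + €2,140 + €10,640 + €8,980 = €48,860 (under)
Q3 2031–Q2 2032: €2,140 + €10,640 + €8,980 + €84,310 = €106,070 (over)
Q4 2031–Q3 2032: €10,640 + €8,980 + €84,310 + €1,710 = €105,640 (over)
6 windows exceed the threshold.

6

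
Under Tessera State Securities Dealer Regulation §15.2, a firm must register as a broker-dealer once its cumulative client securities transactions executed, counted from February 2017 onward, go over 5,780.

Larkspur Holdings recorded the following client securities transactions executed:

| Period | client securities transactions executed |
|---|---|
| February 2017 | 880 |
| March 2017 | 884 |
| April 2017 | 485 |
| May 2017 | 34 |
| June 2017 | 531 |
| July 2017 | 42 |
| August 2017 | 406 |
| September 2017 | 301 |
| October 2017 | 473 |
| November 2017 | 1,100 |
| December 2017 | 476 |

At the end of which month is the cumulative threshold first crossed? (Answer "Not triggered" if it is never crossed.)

Through February 2017: 880
Through March 2017: 1,764
Through April 2017: 2,249
Through May 2017: 2,283
Through June 2017: 2,814
Through July 2017: 2,856
Through August 2017: 3,262
Through September 2017: 3,563
Through October 2017: 4,036
Through November 2017: 5,136
Through December 2017: 5,612
Final cumulative total 5,612 ≤ 5,780; the threshold is never exceeded.

Not triggered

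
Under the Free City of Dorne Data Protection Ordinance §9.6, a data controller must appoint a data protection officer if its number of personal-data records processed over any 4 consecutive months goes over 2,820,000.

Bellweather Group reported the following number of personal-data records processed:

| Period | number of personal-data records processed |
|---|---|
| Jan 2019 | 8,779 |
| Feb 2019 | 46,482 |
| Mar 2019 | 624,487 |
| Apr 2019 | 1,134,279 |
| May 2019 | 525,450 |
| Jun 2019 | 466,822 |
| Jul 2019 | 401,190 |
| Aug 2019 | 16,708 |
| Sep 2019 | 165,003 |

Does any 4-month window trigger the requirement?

Jan 2019–Apr 2019: 8,779 + 46,482 + 624,487 + 1,134,279 = 1,814,027 (under)
Feb 2019–May 2019: 46,482 + 624,487 + 1,134,279 + 525,450 = 2,330,698 (under)
Mar 2019–Jun 2019: 624,487 + 1,134,279 + 525,450 + 466,822 = 2,751,038 (under)
Apr 2019–Jul 2019: 1,134,279 + 525,450 + 466,822 + 401,190 = 2,527,741 (under)
May 2019–Aug 2019: 525,450 + 466,822 + 401,190 + 16,708 = 1,410,170 (under)
Jun 2019–Sep 2019: 466,822 + 401,190 + 16,708 + 165,003 = 1,049,723 (under)
No window exceeds 2,820,000.

No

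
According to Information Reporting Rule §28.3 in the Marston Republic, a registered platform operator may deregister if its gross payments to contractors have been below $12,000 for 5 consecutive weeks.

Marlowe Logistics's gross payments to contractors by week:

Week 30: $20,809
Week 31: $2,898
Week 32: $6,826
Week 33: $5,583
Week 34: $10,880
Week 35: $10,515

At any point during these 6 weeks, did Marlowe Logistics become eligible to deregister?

Yes

Weeks below $12,000: Week 31, Week 32, Week 33, Week 34, Week 35.
Longest run of consecutive weeks below the threshold: 5.
5 ≥ 5, so Marlowe Logistics became eligible.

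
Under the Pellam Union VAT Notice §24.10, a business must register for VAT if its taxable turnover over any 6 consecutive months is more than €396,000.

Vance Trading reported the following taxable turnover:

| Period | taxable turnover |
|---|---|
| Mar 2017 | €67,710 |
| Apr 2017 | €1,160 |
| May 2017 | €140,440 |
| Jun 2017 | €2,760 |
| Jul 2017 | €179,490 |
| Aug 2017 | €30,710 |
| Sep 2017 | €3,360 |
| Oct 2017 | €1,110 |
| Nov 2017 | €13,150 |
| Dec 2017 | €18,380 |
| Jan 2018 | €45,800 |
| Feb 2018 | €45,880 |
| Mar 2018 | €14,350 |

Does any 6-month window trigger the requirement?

Mar 2017–Aug 2017: €67,710 + €1,160 + €140,440 + €2,760 + €179,490 + €30,710 = €422,270 (over)
Apr 2017–Sep 2017: €1,160 + €140,440 + €2,760 + €179,490 + €30,710 + €3,360 = €357,920 (under)
May 2017–Oct 2017: €140,440 + €2,760 + €179,490 + €30,710 + €3,360 + €1,110 = €357,870 (under)
Jun 2017–Nov 2017: €2,760 + €179,490 + €30,710 + €3,360 + €1,110 + €13,150 = €230,580 (under)
Jul 2017–Dec 2017: €179,490 + €30,710 + €3,360 + €1,110 + €13,150 + €18,380 = €246,200 (under)
Aug 2017–Jan 2018: €30,710 + €3,360 + €1,110 + €13,150 + €18,380 + €45,800 = €112,510 (under)
Sep 2017–Feb 2018: €3,360 + €1,110 + €13,150 + €18,380 + €45,800 + €45,880 = €127,680 (under)
Oct 2017–Mar 2018: €1,110 + €13,150 + €18,380 + €45,800 + €45,880 + €14,350 = €138,670 (under)
At least one window exceeds €396,000.

Yes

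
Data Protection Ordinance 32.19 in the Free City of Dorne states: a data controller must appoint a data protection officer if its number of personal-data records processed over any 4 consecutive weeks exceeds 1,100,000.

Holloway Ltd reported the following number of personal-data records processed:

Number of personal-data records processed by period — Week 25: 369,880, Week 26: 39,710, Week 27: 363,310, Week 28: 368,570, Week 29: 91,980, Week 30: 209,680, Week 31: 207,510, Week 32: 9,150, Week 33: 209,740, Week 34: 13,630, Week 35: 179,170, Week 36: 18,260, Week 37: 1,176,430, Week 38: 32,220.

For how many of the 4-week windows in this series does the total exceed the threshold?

Week 25–Week 28: 369,880 + 39,710 + 363,310 + 368,570 = 1,141,470 (over)
Week 26–Week 29: 39,710 + 363,310 + 368,570 + 91,980 = 863,570 (under)
Week 27–Week 30: 363,310 + 368,570 + 91,980 + 209,680 = 1,033,540 (under)
Week 28–Week 31: 368,570 + 91,980 + 209,680 + 207,510 = 877,740 (under)
Week 29–Week 32: 91,980 + 209,680 + 207,510 + 9,150 = 518,320 (under)
Week 30–Week 33: 209,680 + 207,510 + 9,150 + 209,740 = 636,080 (under)
Week 31–Week 34: 207,510 + 9,150 + 209,740 + 13,630 = 440,030 (under)
Week 32–Week 35: 9,150 + 209,740 + 13,630 + 179,170 = 411,690 (under)
Week 33–Week 36: 209,740 + 13,630 + 179,170 + 18,260 = 420,800 (under)
Week 34–Week 37: 13,630 + 179,170 + 18,260 + 1,176,430 = 1,387,490 (over)
Week 35–Week 38: 179,170 + 18,260 + 1,176,430 + 32,220 = 1,406,080 (over)
3 windows exceed the threshold.

3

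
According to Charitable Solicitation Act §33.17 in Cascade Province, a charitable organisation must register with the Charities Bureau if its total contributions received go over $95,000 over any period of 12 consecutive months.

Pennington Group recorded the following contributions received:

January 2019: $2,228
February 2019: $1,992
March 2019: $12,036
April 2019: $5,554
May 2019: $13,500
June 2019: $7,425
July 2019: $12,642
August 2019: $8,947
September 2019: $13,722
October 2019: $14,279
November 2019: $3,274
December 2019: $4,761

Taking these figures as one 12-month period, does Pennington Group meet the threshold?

Yes

Total contributions received: $2,228 + $1,992 + $12,036 + $5,554 + $13,500 + $7,425 + $12,642 + $8,947 + $13,722 + $14,279 + $3,274 + $4,761 = $100,360.
$100,360 > $95,000, so the threshold is exceeded.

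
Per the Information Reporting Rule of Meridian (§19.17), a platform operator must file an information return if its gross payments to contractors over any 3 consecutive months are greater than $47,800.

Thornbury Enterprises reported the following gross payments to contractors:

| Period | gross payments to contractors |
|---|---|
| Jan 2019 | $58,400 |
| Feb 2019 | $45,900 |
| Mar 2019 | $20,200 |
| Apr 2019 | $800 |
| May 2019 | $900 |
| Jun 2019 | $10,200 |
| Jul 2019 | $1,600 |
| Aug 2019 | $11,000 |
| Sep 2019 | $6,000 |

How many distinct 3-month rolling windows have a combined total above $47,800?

2

Jan 2019–Mar 2019: $58,400 + $45,900 + $20,200 = $124,500 (over)
Feb 2019–Apr 2019: $45,900 + $20,200 + $800 = $66,900 (over)
Mar 2019–May 2019: $20,200 + $800 + $900 = $21,900 (under)
Apr 2019–Jun 2019: $800 + $900 + $10,200 = $11,900 (under)
May 2019–Jul 2019: $900 + $10,200 + $1,600 = $12,700 (under)
Jun 2019–Aug 2019: $10,200 + $1,600 + $11,000 = $22,800 (under)
Jul 2019–Sep 2019: $1,600 + $11,000 + $6,000 = $18,600 (under)
2 windows exceed the threshold.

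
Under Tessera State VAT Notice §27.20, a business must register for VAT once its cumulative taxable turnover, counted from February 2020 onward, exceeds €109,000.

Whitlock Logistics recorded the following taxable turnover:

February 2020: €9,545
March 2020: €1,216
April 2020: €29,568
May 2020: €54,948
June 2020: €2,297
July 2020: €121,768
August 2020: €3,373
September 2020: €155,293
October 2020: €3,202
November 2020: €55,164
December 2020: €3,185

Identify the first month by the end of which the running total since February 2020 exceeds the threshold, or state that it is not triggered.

July 2020

Through February 2020: €9,545
Through March 2020: €10,761
Through April 2020: €40,329
Through May 2020: €95,277
Through June 2020: €97,574
Through July 2020: €219,342 ← exceeds threshold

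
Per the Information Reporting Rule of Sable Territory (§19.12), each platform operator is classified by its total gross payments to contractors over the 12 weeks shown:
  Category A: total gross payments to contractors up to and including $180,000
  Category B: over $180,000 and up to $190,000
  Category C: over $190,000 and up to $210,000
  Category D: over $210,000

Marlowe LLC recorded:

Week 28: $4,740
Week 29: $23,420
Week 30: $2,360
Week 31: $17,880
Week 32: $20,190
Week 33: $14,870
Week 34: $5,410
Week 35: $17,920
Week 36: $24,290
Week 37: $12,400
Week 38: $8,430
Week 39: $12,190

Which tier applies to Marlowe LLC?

Total gross payments to contractors: $4,740 + $23,420 + $2,360 + $17,880 + $20,190 + $14,870 + $5,410 + $17,920 + $24,290 + $12,400 + $8,430 + $12,190 = $164,100.
$164,100 ≤ $180,000, so Category A applies.

Category A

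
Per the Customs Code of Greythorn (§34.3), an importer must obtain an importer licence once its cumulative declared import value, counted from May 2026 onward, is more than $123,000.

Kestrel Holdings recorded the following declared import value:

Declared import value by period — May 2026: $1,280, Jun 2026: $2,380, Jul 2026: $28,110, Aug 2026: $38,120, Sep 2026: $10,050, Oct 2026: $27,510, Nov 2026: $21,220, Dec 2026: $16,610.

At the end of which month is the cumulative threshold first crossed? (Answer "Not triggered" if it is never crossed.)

Nov 2026

Through May 2026: $1,280
Through Jun 2026: $3,660
Through Jul 2026: $31,770
Through Aug 2026: $69,890
Through Sep 2026: $79,940
Through Oct 2026: $107,450
Through Nov 2026: $128,670 ← exceeds threshold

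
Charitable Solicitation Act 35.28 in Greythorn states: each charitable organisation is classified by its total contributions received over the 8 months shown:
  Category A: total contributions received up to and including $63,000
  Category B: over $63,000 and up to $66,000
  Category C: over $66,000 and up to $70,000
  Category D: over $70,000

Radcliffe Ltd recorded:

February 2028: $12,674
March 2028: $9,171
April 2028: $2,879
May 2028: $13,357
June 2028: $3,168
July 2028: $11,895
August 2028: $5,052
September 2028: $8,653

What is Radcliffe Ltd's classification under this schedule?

Category C

Total contributions received: $12,674 + $9,171 + $2,879 + $13,357 + $3,168 + $11,895 + $5,052 + $8,653 = $66,849.
$66,000 < $66,849 ≤ $70,000, so Category C applies.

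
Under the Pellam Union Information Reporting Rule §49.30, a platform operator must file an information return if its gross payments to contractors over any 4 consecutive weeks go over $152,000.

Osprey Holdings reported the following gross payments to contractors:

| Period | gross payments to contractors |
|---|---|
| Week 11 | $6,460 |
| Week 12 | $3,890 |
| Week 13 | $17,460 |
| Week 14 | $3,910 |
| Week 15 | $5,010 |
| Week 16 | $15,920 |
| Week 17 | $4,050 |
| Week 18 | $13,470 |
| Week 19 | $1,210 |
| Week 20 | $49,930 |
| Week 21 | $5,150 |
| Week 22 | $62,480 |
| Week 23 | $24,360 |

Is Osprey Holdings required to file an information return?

No

Week 11–Week 14: $6,460 + $3,890 + $17,460 + $3,910 = $31,720 (under)
Week 12–Week 15: $3,890 + $17,460 + $3,910 + $5,010 = $30,270 (under)
Week 13–Week 16: $17,460 + $3,910 + $5,010 + $15,920 = $42,300 (under)
Week 14–Week 17: $3,910 + $5,010 + $15,920 + $4,050 = $28,890 (under)
Week 15–Week 18: $5,010 + $15,920 + $4,050 + $13,470 = $38,450 (under)
Week 16–Week 19: $15,920 + $4,050 + $13,470 + $1,210 = $34,650 (under)
Week 17–Week 20: $4,050 + $13,470 + $1,210 + $49,930 = $68,660 (under)
Week 18–Week 21: $13,470 + $1,210 + $49,930 + $5,150 = $69,760 (under)
Week 19–Week 22: $1,210 + $49,930 + $5,150 + $62,480 = $118,770 (under)
Week 20–Week 23: $49,930 + $5,150 + $62,480 + $24,360 = $141,920 (under)
No window exceeds $152,000.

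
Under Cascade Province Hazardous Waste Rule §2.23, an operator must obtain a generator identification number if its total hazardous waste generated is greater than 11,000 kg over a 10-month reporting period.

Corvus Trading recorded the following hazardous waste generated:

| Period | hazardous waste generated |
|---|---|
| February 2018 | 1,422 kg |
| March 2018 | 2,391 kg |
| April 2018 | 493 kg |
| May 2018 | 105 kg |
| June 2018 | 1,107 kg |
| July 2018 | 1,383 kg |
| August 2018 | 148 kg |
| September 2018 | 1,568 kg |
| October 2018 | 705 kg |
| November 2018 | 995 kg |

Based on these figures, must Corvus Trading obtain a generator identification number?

No

Total hazardous waste generated: 1,422 kg + 2,391 kg + 493 kg + 105 kg + 1,107 kg + 1,383 kg + 148 kg + 1,568 kg + 705 kg + 995 kg = 10,317 kg.
10,317 kg ≤ 11,000 kg, so the threshold is not exceeded.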